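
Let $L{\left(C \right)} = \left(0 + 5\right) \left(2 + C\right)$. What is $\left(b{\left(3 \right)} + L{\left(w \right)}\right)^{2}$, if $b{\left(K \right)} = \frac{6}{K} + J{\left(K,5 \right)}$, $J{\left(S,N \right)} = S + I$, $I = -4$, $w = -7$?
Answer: $576$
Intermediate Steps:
$J{\left(S,N \right)} = -4 + S$ ($J{\left(S,N \right)} = S - 4 = -4 + S$)
$L{\left(C \right)} = 10 + 5 C$ ($L{\left(C \right)} = 5 \left(2 + C\right) = 10 + 5 C$)
$b{\left(K \right)} = -4 + K + \frac{6}{K}$ ($b{\left(K \right)} = \frac{6}{K} + \left(-4 + K\right) = -4 + K + \frac{6}{K}$)
$\left(b{\left(3 \right)} + L{\left(w \right)}\right)^{2} = \left(\left(-4 + 3 + \frac{6}{3}\right) + \left(10 + 5 \left(-7\right)\right)\right)^{2} = \left(\left(-4 + 3 + 6 \cdot \frac{1}{3}\right) + \left(10 - 35\right)\right)^{2} = \left(\left(-4 + 3 + 2\right) - 25\right)^{2} = \left(1 - 25\right)^{2} = \left(-24\right)^{2} = 576$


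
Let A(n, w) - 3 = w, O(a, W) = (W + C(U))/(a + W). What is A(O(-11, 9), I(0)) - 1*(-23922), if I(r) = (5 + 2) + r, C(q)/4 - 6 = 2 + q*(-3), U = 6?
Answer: 23932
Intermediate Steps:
C(q) = 32 - 12*q (C(q) = 24 + 4*(2 + q*(-3)) = 24 + 4*(2 - 3*q) = 24 + (8 - 12*q) = 32 - 12*q)
O(a, W) = (-40 + W)/(W + a) (O(a, W) = (W + (32 - 12*6))/(a + W) = (W + (32 - 72))/(W + a) = (W - 40)/(W + a) = (-40 + W)/(W + a))
I(r) = 7 + r
A(n, w) = 3 + w
A(O(-11, 9), I(0)) - 1*(-23922) = (3 + (7 + 0)) - 1*(-23922) = (3 + 7) + 23922 = 10 + 23922 = 23932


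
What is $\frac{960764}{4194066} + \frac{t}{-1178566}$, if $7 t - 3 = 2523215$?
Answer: $- \frac{664069083355}{8650221281373} \approx -0.076769$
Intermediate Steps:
$t = \frac{2523218}{7}$ ($t = \frac{3}{7} + \frac{1}{7} \cdot 2523215 = \frac{3}{7} + \frac{2523215}{7} = \frac{2523218}{7} \approx 3.6046 \cdot 10^{5}$)
$\frac{960764}{4194066} + \frac{t}{-1178566} = \frac{960764}{4194066} + \frac{2523218}{7 \left(-1178566\right)} = 960764 \cdot \frac{1}{4194066} + \frac{2523218}{7} \left(- \frac{1}{1178566}\right) = \frac{480382}{2097033} - \frac{1261609}{4124981} = - \frac{664069083355}{8650221281373}$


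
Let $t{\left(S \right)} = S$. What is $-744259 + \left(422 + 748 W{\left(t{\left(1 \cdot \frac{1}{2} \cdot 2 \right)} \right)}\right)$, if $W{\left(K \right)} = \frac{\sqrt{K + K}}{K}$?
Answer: $-743837 + 748 \sqrt{2} \approx -7.4278 \cdot 10^{5}$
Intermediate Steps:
$W{\left(K \right)} = \frac{\sqrt{2}}{\sqrt{K}}$ ($W{\left(K \right)} = \frac{\sqrt{2 K}}{K} = \frac{\sqrt{2} \sqrt{K}}{K} = \frac{\sqrt{2}}{\sqrt{K}}$)
$-744259 + \left(422 + 748 W{\left(t{\left(1 \cdot \frac{1}{2} \cdot 2 \right)} \right)}\right) = -744259 + \left(422 + 748 \frac{\sqrt{2}}{\sqrt{2} \frac{\sqrt{2}}{2}}\right) = -744259 + \left(422 + 748 \sqrt{2} \frac{1}{\sqrt{\frac{1}{2} \cdot 2}}\right) = -744259 + \left(422 + 748 \sqrt{2} \frac{1}{\sqrt{1}}\right) = -744259 + \left(422 + 748 \sqrt{2} \cdot 1\right) = -744259 + \left(422 + 748 \sqrt{2}\right) = -743837 + 748 \sqrt{2}$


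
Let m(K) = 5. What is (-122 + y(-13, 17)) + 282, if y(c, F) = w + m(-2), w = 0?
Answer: 165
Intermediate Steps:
y(c, F) = 5 (y(c, F) = 0 + 5 = 5)
(-122 + y(-13, 17)) + 282 = (-122 + 5) + 282 = -117 + 282 = 165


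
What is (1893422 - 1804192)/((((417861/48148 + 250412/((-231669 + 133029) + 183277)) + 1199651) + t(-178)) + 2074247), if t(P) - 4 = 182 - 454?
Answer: 363621376087480/13340424487120313 ≈ 0.027257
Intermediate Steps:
t(P) = -268 (t(P) = 4 + (182 - 454) = 4 - 272 = -268)
(1893422 - 1804192)/((((417861/48148 + 250412/((-231669 + 133029) + 183277)) + 1199651) + t(-178)) + 2074247) = (1893422 - 1804192)/((((417861/48148 + 250412/((-231669 + 133029) + 183277)) + 1199651) - 268) + 2074247) = 89230/((((417861*(1/48148) + 250412/(-98640 + 183277)) + 1199651) - 268) + 2074247) = 89230/((((417861/48148 + 250412/84637) + 1199651) - 268) + 2074247) = 89230/(((47423338433/4075102276 + 1199651) - 268) + 2074247) = 89230/((4888747943844109/4075102276 - 268) + 2074247) = 89230/(4887655816434141/4075102276 + 2074247) = 89230/(13340424487120313/4075102276) = 89230*(4075102276/13340424487120313) = 363621376087480/13340424487120313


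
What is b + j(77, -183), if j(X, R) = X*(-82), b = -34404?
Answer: -40718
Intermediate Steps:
j(X, R) = -82*X
b + j(77, -183) = -34404 - 82*77 = -34404 - 6314 = -40718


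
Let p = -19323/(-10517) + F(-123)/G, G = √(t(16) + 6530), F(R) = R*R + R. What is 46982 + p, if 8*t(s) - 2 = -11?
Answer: 494129017/10517 + 30012*√104462/52231 ≈ 47170.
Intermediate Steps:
F(R) = R + R² (F(R) = R² + R = R + R²)
t(s) = -9/8 (t(s) = ¼ + (⅛)*(-11) = ¼ - 11/8 = -9/8)
G = √104462/4 (G = √(-9/8 + 6530) = √(52231/8) = √104462/4 ≈ 80.802)
p = 19323/10517 + 30012*√104462/52231 (p = -19323/(-10517) + (-123*(1 - 123))/((√104462/4)) = -19323*(-1/10517) + (-123*(-122))*(2*√104462/52231) = 19323/10517 + 15006*(2*√104462/52231) = 19323/10517 + 30012*√104462/52231 ≈ 187.55)
46982 + p = 46982 + (19323/10517 + 30012*√104462/52231) = 494129017/10517 + 30012*√104462/52231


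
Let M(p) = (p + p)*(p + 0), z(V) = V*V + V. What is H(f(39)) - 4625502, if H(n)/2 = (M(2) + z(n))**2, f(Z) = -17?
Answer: -4468702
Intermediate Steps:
z(V) = V + V**2 (z(V) = V**2 + V = V + V**2)
M(p) = 2*p**2 (M(p) = (2*p)*p = 2*p**2)
H(n) = 2*(8 + n*(1 + n))**2 (H(n) = 2*(2*2**2 + n*(1 + n))**2 = 2*(2*4 + n*(1 + n))**2 = 2*(8 + n*(1 + n))**2)
H(f(39)) - 4625502 = 2*(8 - 17*(1 - 17))**2 - 4625502 = 2*(8 - 17*(-16))**2 - 4625502 = 2*(8 + 272)**2 - 4625502 = 2*280**2 - 4625502 = 2*78400 - 4625502 = 156800 - 4625502 = -4468702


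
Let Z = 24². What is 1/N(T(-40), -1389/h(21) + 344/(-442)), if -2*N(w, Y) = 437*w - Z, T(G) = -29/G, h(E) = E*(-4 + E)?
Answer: 80/10367 ≈ 0.0077168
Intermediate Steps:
Z = 576
N(w, Y) = 288 - 437*w/2 (N(w, Y) = -(437*w - 1*576)/2 = -(437*w - 576)/2 = -(-576 + 437*w)/2 = 288 - 437*w/2)
1/N(T(-40), -1389/h(21) + 344/(-442)) = 1/(288 - (-12673)/(2*(-40))) = 1/(288 - (-12673)*(-1)/(2*40)) = 1/(288 - 437/2*29/40) = 1/(288 - 12673/80) = 1/(10367/80) = 80/10367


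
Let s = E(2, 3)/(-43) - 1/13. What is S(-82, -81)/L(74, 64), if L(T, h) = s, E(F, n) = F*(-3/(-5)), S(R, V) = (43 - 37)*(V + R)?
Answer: 2733510/293 ≈ 9329.4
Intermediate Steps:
S(R, V) = 6*R + 6*V (S(R, V) = 6*(R + V) = 6*R + 6*V)
E(F, n) = 3*F/5 (E(F, n) = F*(-3*(-1/5)) = F*(3/5) = 3*F/5)
s = -293/2795 (s = ((3/5)*2)/(-43) - 1/13 = (6/5)*(-1/43) - 1*1/13 = -6/215 - 1/13 = -293/2795 ≈ -0.10483)
L(T, h) = -293/2795
S(-82, -81)/L(74, 64) = (6*(-82) + 6*(-81))/(-293/2795) = (-492 - 486)*(-2795/293) = -978*(-2795/293) = 2733510/293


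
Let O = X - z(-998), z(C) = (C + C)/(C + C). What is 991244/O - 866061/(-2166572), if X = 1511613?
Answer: 864187423975/818754058516 ≈ 1.0555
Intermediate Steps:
z(C) = 1 (z(C) = (2*C)/((2*C)) = (2*C)*(1/(2*C)) = 1)
O = 1511612 (O = 1511613 - 1*1 = 1511613 - 1 = 1511612)
991244/O - 866061/(-2166572) = 991244/1511612 - 866061/(-2166572) = 991244*(1/1511612) - 866061*(-1/2166572) = 247811/377903 + 866061/2166572 = 864187423975/818754058516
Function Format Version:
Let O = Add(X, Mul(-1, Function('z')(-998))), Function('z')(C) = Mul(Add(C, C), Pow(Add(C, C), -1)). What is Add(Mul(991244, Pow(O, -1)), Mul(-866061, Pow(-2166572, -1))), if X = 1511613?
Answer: Rational(864187423975, 818754058516) ≈ 1.0555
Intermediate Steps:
Function('z')(C) = 1 (Function('z')(C) = Mul(Mul(2, C), Pow(Mul(2, C), -1)) = Mul(Mul(2, C), Mul(Rational(1, 2), Pow(C, -1))) = 1)
O = 1511612 (O = Add(1511613, Mul(-1, 1)) = Add(1511613, -1) = 1511612)
Add(Mul(991244, Pow(O, -1)), Mul(-866061, Pow(-2166572, -1))) = Add(Mul(991244, Pow(1511612, -1)), Mul(-866061, Pow(-2166572, -1))) = Add(Mul(991244, Rational(1, 1511612)), Mul(-866061, Rational(-1, 2166572))) = Add(Rational(247811, 377903), Rational(866061, 2166572)) = Rational(864187423975, 818754058516)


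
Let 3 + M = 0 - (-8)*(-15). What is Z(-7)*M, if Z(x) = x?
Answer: 861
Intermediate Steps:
M = -123 (M = -3 + (0 - (-8)*(-15)) = -3 + (0 - 8*15) = -3 + (0 - 120) = -3 - 120 = -123)
Z(-7)*M = -7*(-123) = 861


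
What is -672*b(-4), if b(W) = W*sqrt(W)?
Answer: 5376*I ≈ 5376.0*I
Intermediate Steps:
b(W) = W**(3/2)
-672*b(-4) = -(-5376)*I = 5376*I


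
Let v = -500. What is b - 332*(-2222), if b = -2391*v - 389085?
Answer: 1544119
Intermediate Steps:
b = 806415 (b = -2391*(-500) - 389085 = 1195500 - 389085 = 806415)
b - 332*(-2222) = 806415 - 332*(-2222) = 806415 + 737704 = 1544119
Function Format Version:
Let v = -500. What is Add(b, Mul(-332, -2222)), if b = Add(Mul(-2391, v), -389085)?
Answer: 1544119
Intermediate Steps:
b = 806415 (b = Add(Mul(-2391, -500), -389085) = Add(1195500, -389085) = 806415)
Add(b, Mul(-332, -2222)) = Add(806415, Mul(-332, -2222)) = Add(806415, 737704) = 1544119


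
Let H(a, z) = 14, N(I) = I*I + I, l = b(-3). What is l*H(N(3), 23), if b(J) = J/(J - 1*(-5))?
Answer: -21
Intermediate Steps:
b(J) = J/(5 + J) (b(J) = J/(J + 5) = J/(5 + J))
l = -3/2 (l = -3/(5 - 3) = -3/2 ≈ -1.5000)
N(I) = I + I**2 (N(I) = I**2 + I = I + I**2)
l*H(N(3), 23) = -3/2*14 = -21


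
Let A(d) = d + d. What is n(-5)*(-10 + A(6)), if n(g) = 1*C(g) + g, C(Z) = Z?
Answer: -20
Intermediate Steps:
A(d) = 2*d
n(g) = 2*g (n(g) = 1*g + g = g + g = 2*g)
n(-5)*(-10 + A(6)) = (2*(-5))*(-10 + 2*6) = -10*(-10 + 12) = -10*2 = -20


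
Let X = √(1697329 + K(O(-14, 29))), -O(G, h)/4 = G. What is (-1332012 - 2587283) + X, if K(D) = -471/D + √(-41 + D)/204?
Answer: -3919295 + √(3461148988542 + 9996*√15)/1428 ≈ -3.9180e+6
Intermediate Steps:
O(G, h) = -4*G
K(D) = -471/D + √(-41 + D)/204 (K(D) = -471/D + √(-41 + D)*(1/204) = -471/D + √(-41 + D)/204)
X = √(95049953/56 + √15/204) (X = √(1697329 + (-471/((-4*(-14))) + √(-41 - 4*(-14))/204)) = √(1697329 + (-471/56 + √(-41 + 56)/204)) = √(1697329 + (-471*1/56 + √15/204)) = √(1697329 + (-471/56 + √15/204)) = √(95049953/56 + √15/204) ≈ 1302.8)
(-1332012 - 2587283) + X = (-1332012 - 2587283) + √(3461148988542 + 9996*√15)/1428 = -3919295 + √(3461148988542 + 9996*√15)/1428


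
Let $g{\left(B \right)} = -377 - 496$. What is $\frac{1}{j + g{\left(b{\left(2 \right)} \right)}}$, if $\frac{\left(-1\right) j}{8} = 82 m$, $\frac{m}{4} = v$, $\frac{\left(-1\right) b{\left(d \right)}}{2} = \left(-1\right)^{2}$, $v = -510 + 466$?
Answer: $\frac{1}{114583} \approx 8.7273 \cdot 10^{-6}$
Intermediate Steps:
$v = -44$
$b{\left(d \right)} = -2$ ($b{\left(d \right)} = - 2 \left(-1\right)^{2} = \left(-2\right) 1 = -2$)
$m = -176$ ($m = 4 \left(-44\right) = -176$)
$g{\left(B \right)} = -873$
$j = 115456$ ($j = - 8 \cdot 82 \left(-176\right) = \left(-8\right) \left(-14432\right) = 115456$)
$\frac{1}{j + g{\left(b{\left(2 \right)} \right)}} = \frac{1}{115456 - 873} = \frac{1}{114583}$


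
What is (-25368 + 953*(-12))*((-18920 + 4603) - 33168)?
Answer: 1747637940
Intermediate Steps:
(-25368 + 953*(-12))*((-18920 + 4603) - 33168) = (-25368 - 11436)*(-14317 - 33168) = -36804*(-47485) = 1747637940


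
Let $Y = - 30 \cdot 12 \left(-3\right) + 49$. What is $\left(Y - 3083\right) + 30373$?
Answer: $28419$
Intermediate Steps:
$Y = 1129$ ($Y = \left(-30\right) \left(-36\right) + 49 = 1080 + 49 = 1129$)
$\left(Y - 3083\right) + 30373 = \left(1129 - 3083\right) + 30373 = -1954 + 30373 = 28419$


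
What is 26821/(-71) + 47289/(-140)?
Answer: -7112459/9940 ≈ -715.54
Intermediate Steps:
26821/(-71) + 47289/(-140) = 26821*(-1/71) + 47289*(-1/140) = -26821/71 - 47289/140 = -7112459/9940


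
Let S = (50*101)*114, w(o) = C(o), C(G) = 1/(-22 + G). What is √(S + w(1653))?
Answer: √1531454689331/1631 ≈ 758.75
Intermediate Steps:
w(o) = 1/(-22 + o)
S = 575700 (S = 5050*114 = 575700)
√(S + w(1653)) = √(575700 + 1/(-22 + 1653)) = √(575700 + 1/1631) = √(938966701/1631) = √1531454689331/1631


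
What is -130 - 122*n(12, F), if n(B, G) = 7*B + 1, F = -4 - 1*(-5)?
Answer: -10500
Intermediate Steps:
F = 1 (F = -4 + 5 = 1)
n(B, G) = 1 + 7*B
-130 - 122*n(12, F) = -130 - 122*(1 + 7*12) = -130 - 122*(1 + 84) = -130 - 122*85 = -130 - 10370 = -10500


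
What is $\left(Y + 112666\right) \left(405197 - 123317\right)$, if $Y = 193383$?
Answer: $86269092120$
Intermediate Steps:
$\left(Y + 112666\right) \left(405197 - 123317\right) = \left(193383 + 112666\right) \left(405197 - 123317\right) = 306049 \cdot 281880 = 86269092120$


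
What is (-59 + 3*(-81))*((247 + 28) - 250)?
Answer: -7550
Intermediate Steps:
(-59 + 3*(-81))*((247 + 28) - 250) = (-59 - 243)*(275 - 250) = -302*25 = -7550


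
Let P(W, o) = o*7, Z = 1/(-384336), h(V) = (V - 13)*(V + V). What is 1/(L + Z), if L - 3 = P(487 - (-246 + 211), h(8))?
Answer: -384336/214075153 ≈ -0.0017953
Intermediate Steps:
h(V) = 2*V*(-13 + V) (h(V) = (-13 + V)*(2*V) = 2*V*(-13 + V))
Z = -1/384336 ≈ -2.6019e-6
P(W, o) = 7*o
L = -557 (L = 3 + 7*(2*8*(-13 + 8)) = 3 + 7*(2*8*(-5)) = 3 + 7*(-80) = 3 - 560 = -557)
1/(L + Z) = 1/(-557 - 1/384336) = 1/(-214075153/384336) = -384336/214075153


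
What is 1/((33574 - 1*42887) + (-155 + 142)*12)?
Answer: -1/9469 ≈ -0.00010561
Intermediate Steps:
1/((33574 - 1*42887) + (-155 + 142)*12) = 1/((33574 - 42887) - 13*12) = 1/(-9313 - 156) = 1/(-9469) = -1/9469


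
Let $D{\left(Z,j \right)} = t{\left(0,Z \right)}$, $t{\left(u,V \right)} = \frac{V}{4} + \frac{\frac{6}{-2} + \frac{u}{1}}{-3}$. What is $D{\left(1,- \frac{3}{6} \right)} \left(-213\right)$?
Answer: $- \frac{1065}{4} \approx -266.25$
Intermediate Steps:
$t{\left(u,V \right)} = 1 - \frac{u}{3} + \frac{V}{4}$ ($t{\left(u,V \right)} = V \frac{1}{4} + \left(6 \left(- \frac{1}{2}\right) + u 1\right) \left(- \frac{1}{3}\right) = \frac{V}{4} + \left(-3 + u\right) \left(- \frac{1}{3}\right) = \frac{V}{4} - \left(-1 + \frac{u}{3}\right) = 1 - \frac{u}{3} + \frac{V}{4}$)
$D{\left(Z,j \right)} = 1 + \frac{Z}{4}$ ($D{\left(Z,j \right)} = 1 - 0 + \frac{Z}{4} = 1 + 0 + \frac{Z}{4} = 1 + \frac{Z}{4}$)
$D{\left(1,- \frac{3}{6} \right)} \left(-213\right) = \left(1 + \frac{1}{4} \cdot 1\right) \left(-213\right) = \left(1 + \frac{1}{4}\right) \left(-213\right) = \frac{5}{4} \left(-213\right) = - \frac{1065}{4}$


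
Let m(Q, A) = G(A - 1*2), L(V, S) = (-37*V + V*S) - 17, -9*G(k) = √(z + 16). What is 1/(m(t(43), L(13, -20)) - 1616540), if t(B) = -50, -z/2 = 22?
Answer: -32734935/52917331824907 + 9*I*√7/105834663649814 ≈ -6.1861e-7 + 2.2499e-13*I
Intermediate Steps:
z = -44 (z = -2*22 = -44)
G(k) = -2*I*√7/9 (G(k) = -√(-44 + 16)/9 = -2*I*√7/9)
L(V, S) = -17 - 37*V + S*V (L(V, S) = (-37*V + S*V) - 17 = -17 - 37*V + S*V)
m(Q, A) = -2*I*√7/9
1/(m(t(43), L(13, -20)) - 1616540) = 1/(-2*I*√7/9 - 1616540) = 1/(-1616540 - 2*I*√7/9)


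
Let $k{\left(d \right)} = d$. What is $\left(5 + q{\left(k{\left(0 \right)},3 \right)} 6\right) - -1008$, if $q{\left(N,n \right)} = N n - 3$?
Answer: $995$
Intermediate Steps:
$q{\left(N,n \right)} = -3 + N n$
$\left(5 + q{\left(k{\left(0 \right)},3 \right)} 6\right) - -1008 = \left(5 + \left(-3 + 0 \cdot 3\right) 6\right) - -1008 = \left(5 + \left(-3 + 0\right) 6\right) + 1008 = \left(5 - 18\right) + 1008 = -13 + 1008 = 995$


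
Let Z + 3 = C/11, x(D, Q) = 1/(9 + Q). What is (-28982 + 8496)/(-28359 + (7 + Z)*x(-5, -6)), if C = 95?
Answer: 338019/467854 ≈ 0.72249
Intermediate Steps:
Z = 62/11 (Z = -3 + 95/11 = 62/11 ≈ 5.6364)
(-28982 + 8496)/(-28359 + (7 + Z)*x(-5, -6)) = (-28982 + 8496)/(-28359 + (7 + 62/11)/(9 - 6)) = -20486/(-28359 + (139/11)/3) = -20486/(-28359 + (139/11)*(1/3)) = -20486/(-28359 + 139/33) = -20486/(-935708/33) = -20486*(-33/935708) = 338019/467854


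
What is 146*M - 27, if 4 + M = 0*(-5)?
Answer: -611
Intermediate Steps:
M = -4 (M = -4 + 0*(-5) = -4 + 0 = -4)
146*M - 27 = 146*(-4) - 27 = -584 - 27 = -611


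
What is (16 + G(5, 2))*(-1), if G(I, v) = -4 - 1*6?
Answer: -6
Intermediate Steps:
G(I, v) = -10 (G(I, v) = -4 - 6 = -10)
(16 + G(5, 2))*(-1) = (16 - 10)*(-1) = 6*(-1) = -6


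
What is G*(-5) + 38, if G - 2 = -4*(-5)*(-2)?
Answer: 228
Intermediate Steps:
G = -38 (G = 2 - 4*(-5)*(-2) = 2 + 20*(-2) = 2 - 40 = -38)
G*(-5) + 38 = -38*(-5) + 38 = 190 + 38 = 228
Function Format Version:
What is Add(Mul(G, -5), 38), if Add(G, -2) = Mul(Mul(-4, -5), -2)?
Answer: 228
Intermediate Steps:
G = -38 (G = Add(2, Mul(Mul(-4, -5), -2)) = Add(2, Mul(20, -2)) = Add(2, -40) = -38)
Add(Mul(G, -5), 38) = Add(Mul(-38, -5), 38) = Add(190, 38) = 228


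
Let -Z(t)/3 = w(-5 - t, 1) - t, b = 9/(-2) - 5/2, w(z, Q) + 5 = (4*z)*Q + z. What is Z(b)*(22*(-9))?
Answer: 7128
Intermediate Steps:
w(z, Q) = -5 + z + 4*Q*z (w(z, Q) = -5 + ((4*z)*Q + z) = -5 + (4*Q*z + z) = -5 + (z + 4*Q*z) = -5 + z + 4*Q*z)
b = -7 (b = 9*(-½) - 5*½ = -9/2 - 5/2 = -7)
Z(t) = 90 + 18*t (Z(t) = -3*((-5 + (-5 - t) + 4*1*(-5 - t)) - t) = -3*((-5 + (-5 - t) + (-20 - 4*t)) - t) = -3*((-30 - 5*t) - t) = -3*(-30 - 6*t) = 90 + 18*t)
Z(b)*(22*(-9)) = (90 + 18*(-7))*(22*(-9)) = (90 - 126)*(-198) = -36*(-198) = 7128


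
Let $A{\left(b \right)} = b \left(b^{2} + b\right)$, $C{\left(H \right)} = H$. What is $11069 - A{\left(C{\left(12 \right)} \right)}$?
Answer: $9197$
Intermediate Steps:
$A{\left(b \right)} = b \left(b + b^{2}\right)$
$11069 - A{\left(C{\left(12 \right)} \right)} = 11069 - 12^{2} \left(1 + 12\right) = 11069 - 144 \cdot 13 = 11069 - 1872 = 9197$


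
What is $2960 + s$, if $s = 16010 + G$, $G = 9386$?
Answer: $28356$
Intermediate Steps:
$s = 25396$ ($s = 16010 + 9386 = 25396$)
$2960 + s = 2960 + 25396 = 28356$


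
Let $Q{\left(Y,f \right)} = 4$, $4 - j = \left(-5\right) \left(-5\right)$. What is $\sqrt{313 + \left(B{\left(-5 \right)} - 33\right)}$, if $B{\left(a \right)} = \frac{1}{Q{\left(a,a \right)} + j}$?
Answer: $\frac{\sqrt{80903}}{17} \approx 16.731$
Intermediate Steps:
$j = -21$ ($j = 4 - \left(-5\right) \left(-5\right) = 4 - 25 = -21$)
$B{\left(a \right)} = - \frac{1}{17}$ ($B{\left(a \right)} = \frac{1}{4 - 21} = \frac{1}{-17} = - \frac{1}{17}$)
$\sqrt{313 + \left(B{\left(-5 \right)} - 33\right)} = \sqrt{313 - \frac{562}{17}} = \sqrt{\frac{4759}{17}} = \frac{\sqrt{80903}}{17}$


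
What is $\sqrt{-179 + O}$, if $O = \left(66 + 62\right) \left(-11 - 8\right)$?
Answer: $i \sqrt{2611} \approx 51.098 i$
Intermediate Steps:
$O = -2432$ ($O = 128 \left(-19\right) = -2432$)
$\sqrt{-179 + O} = \sqrt{-179 - 2432} = \sqrt{-2611} = i \sqrt{2611}$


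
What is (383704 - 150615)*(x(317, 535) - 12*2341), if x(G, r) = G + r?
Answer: -6349344360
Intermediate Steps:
(383704 - 150615)*(x(317, 535) - 12*2341) = (383704 - 150615)*((317 + 535) - 12*2341) = 233089*(852 - 28092) = 233089*(-27240) = -6349344360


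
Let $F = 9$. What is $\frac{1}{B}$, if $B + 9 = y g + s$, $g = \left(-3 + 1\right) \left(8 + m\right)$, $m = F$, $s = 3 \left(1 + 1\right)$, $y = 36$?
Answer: $- \frac{1}{1227} \approx -0.000815$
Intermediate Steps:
$s = 6$ ($s = 3 \cdot 2 = 6$)
$m = 9$
$g = -34$ ($g = \left(-3 + 1\right) \left(8 + 9\right) = \left(-2\right) 17 = -34$)
$B = -1227$ ($B = -9 + \left(36 \left(-34\right) + 6\right) = -9 + \left(-1224 + 6\right) = -9 - 1218 = -1227$)
$\frac{1}{B} = \frac{1}{-1227} = - \frac{1}{1227}$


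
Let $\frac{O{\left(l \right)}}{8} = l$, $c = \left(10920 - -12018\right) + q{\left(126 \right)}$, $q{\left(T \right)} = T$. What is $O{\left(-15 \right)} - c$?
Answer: $-23184$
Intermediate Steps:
$c = 23064$ ($c = \left(10920 - -12018\right) + 126 = \left(10920 + 12018\right) + 126 = 22938 + 126 = 23064$)
$O{\left(l \right)} = 8 l$
$O{\left(-15 \right)} - c = 8 \left(-15\right) - 23064 = -120 - 23064 = -23184$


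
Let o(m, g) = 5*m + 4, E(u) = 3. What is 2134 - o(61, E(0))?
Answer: 1825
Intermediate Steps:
o(m, g) = 4 + 5*m
2134 - o(61, E(0)) = 2134 - (4 + 5*61) = 2134 - (4 + 305) = 2134 - 1*309 = 2134 - 309 = 1825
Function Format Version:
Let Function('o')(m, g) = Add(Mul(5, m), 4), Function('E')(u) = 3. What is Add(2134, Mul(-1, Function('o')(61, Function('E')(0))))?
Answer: 1825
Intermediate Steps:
Function('o')(m, g) = Add(4, Mul(5, m))
Add(2134, Mul(-1, Function('o')(61, Function('E')(0)))) = Add(2134, Mul(-1, Add(4, Mul(5, 61)))) = Add(2134, Mul(-1, Add(4, 305))) = Add(2134, Mul(-1, 309)) = Add(2134, -309) = 1825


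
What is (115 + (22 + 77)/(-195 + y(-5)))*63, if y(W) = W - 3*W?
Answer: 1334088/185 ≈ 7211.3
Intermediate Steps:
y(W) = -2*W
(115 + (22 + 77)/(-195 + y(-5)))*63 = (115 + (22 + 77)/(-195 - 2*(-5)))*63 = (115 + 99/(-195 + 10))*63 = (115 + 99/(-185))*63 = (115 + 99*(-1/185))*63 = (115 - 99/185)*63 = (21176/185)*63 = 1334088/185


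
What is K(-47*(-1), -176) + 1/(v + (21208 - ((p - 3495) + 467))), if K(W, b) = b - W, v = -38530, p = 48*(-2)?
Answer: -3166155/14198 ≈ -223.00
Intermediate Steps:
p = -96
K(-47*(-1), -176) + 1/(v + (21208 - ((p - 3495) + 467))) = (-176 - (-47)*(-1)) + 1/(-38530 + (21208 - ((-96 - 3495) + 467))) = (-176 - 1*47) + 1/(-38530 + (21208 - (-3591 + 467))) = (-176 - 47) + 1/(-38530 + (21208 - 1*(-3124))) = -223 + 1/(-38530 + (21208 + 3124)) = -223 + 1/(-38530 + 24332) = -223 + 1/(-14198) = -223 - 1/14198 = -3166155/14198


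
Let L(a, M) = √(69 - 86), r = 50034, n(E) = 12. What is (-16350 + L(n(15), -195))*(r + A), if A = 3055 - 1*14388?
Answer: -632761350 + 38701*I*√17 ≈ -6.3276e+8 + 1.5957e+5*I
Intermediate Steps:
L(a, M) = I*√17 (L(a, M) = √(-17) = I*√17)
A = -11333 (A = 3055 - 14388 = -11333)
(-16350 + L(n(15), -195))*(r + A) = (-16350 + I*√17)*(50034 - 11333) = (-16350 + I*√17)*38701 = -632761350 + 38701*I*√17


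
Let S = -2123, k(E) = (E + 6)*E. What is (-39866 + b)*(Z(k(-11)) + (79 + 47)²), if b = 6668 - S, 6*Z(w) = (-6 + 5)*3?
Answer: -986662325/2 ≈ -4.9333e+8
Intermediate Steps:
k(E) = E*(6 + E) (k(E) = (6 + E)*E = E*(6 + E))
Z(w) = -½ (Z(w) = ((-6 + 5)*3)/6 = (-1*3)/6 = (⅙)*(-3) = -½)
b = 8791 (b = 6668 - 1*(-2123) = 6668 + 2123 = 8791)
(-39866 + b)*(Z(k(-11)) + (79 + 47)²) = (-39866 + 8791)*(-½ + (79 + 47)²) = -31075*(-½ + 126²) = -31075*(-½ + 15876) = -31075*31751/2 = -986662325/2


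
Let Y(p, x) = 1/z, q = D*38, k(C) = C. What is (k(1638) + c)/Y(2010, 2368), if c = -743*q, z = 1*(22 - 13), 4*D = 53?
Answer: -6704325/2 ≈ -3.3522e+6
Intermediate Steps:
D = 53/4 (D = (1/4)*53 = 53/4 ≈ 13.250)
z = 9 (z = 1*9 = 9)
q = 1007/2 (q = (53/4)*38 = 1007/2 ≈ 503.50)
Y(p, x) = 1/9
c = -748201/2 (c = -743*1007/2 = -748201/2 ≈ -3.7410e+5)
(k(1638) + c)/Y(2010, 2368) = (1638 - 748201/2)/(1/9) = -744925/2*9 = -6704325/2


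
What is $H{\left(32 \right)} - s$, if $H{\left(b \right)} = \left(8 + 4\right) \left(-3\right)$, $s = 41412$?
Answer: $-41448$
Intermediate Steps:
$H{\left(b \right)} = -36$ ($H{\left(b \right)} = 12 \left(-3\right) = -36$)
$H{\left(32 \right)} - s = -36 - 41412 = -41448$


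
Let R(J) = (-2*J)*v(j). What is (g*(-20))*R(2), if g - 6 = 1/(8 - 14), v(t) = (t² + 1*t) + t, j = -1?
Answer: -1400/3 ≈ -466.67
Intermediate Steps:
v(t) = t² + 2*t (v(t) = (t² + t) + t = (t + t²) + t = t² + 2*t)
R(J) = 2*J (R(J) = (-2*J)*(-(2 - 1)) = (-2*J)*(-1*1) = -2*J*(-1) = 2*J)
g = 35/6 (g = 6 + 1/(8 - 14) = 6 + 1/(-6) = 6 - ⅙ = 35/6 ≈ 5.8333)
(g*(-20))*R(2) = ((35/6)*(-20))*(2*2) = -350/3*4 = -1400/3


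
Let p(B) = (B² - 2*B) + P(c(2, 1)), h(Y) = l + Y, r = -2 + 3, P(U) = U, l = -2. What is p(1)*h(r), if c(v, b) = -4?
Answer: 5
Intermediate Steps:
r = 1
h(Y) = -2 + Y
p(B) = -4 + B² - 2*B (p(B) = (B² - 2*B) - 4 = -4 + B² - 2*B)
p(1)*h(r) = (-4 + 1² - 2*1)*(-2 + 1) = (-4 + 1 - 2)*(-1) = -5*(-1) = 5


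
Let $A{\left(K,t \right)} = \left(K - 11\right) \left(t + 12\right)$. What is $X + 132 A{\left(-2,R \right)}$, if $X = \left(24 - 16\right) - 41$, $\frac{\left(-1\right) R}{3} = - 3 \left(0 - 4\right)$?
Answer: $41151$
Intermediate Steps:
$R = -36$ ($R = - 3 \left(- 3 \left(0 - 4\right)\right) = - 3 \left(\left(-3\right) \left(-4\right)\right) = \left(-3\right) 12 = -36$)
$A{\left(K,t \right)} = \left(-11 + K\right) \left(12 + t\right)$
$X = -33$ ($X = 8 - 41 = -33$)
$X + 132 A{\left(-2,R \right)} = -33 + 132 \left(-132 - -396 + 12 \left(-2\right) - -72\right) = -33 + 132 \left(-132 + 396 - 24 + 72\right) = -33 + 132 \cdot 312 = -33 + 41184 = 41151$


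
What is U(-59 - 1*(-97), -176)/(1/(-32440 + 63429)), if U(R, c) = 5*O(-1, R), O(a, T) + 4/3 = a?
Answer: -1084615/3 ≈ -3.6154e+5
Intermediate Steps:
O(a, T) = -4/3 + a
U(R, c) = -35/3 (U(R, c) = 5*(-4/3 - 1) = 5*(-7/3) = -35/3)
U(-59 - 1*(-97), -176)/(1/(-32440 + 63429)) = -35/(3*(1/(-32440 + 63429))) = -35/(3*(1/30989)) = -35/(3*1/30989) = -35/3*30989 = -1084615/3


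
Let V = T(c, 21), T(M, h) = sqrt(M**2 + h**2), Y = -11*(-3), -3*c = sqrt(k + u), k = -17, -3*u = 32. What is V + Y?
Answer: 33 + 4*sqrt(2217)/9 ≈ 53.927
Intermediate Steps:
u = -32/3 (u = -1/3*32 = -32/3 ≈ -10.667)
c = -I*sqrt(249)/9 (c = -sqrt(-17 - 32/3)/3 = -I*sqrt(249)/9 ≈ -1.7533*I)
Y = 33
V = 4*sqrt(2217)/9 (V = sqrt((-I*sqrt(249)/9)**2 + 21**2) = sqrt(-83/27 + 441) = sqrt(11824/27) = 4*sqrt(2217)/9 ≈ 20.927)
V + Y = 4*sqrt(2217)/9 + 33 = 33 + 4*sqrt(2217)/9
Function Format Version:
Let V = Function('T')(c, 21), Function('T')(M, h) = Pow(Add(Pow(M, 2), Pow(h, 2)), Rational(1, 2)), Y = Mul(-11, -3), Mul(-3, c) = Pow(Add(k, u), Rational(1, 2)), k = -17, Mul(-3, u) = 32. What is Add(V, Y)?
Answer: Add(33, Mul(Rational(4, 9), Pow(2217, Rational(1, 2)))) ≈ 53.927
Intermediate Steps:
u = Rational(-32, 3) (u = Mul(Rational(-1, 3), 32) = Rational(-32, 3) ≈ -10.667)
c = Mul(Rational(-1, 9), I, Pow(249, Rational(1, 2))) (c = Mul(Rational(-1, 3), Pow(Add(-17, Rational(-32, 3)), Rational(1, 2))) = Mul(Rational(-1, 3), Pow(Rational(-83, 3), Rational(1, 2))) = Mul(Rational(-1, 3), Mul(Rational(1, 3), I, Pow(249, Rational(1, 2)))) = Mul(Rational(-1, 9), I, Pow(249, Rational(1, 2))) ≈ Mul(-1.7533, I))
Y = 33
V = Mul(Rational(4, 9), Pow(2217, Rational(1, 2))) (V = Pow(Add(Pow(Mul(Rational(-1, 9), I, Pow(249, Rational(1, 2))), 2), Pow(21, 2)), Rational(1, 2)) = Pow(Add(Rational(-83, 27), 441), Rational(1, 2)) = Pow(Rational(11824, 27), Rational(1, 2)) = Mul(Rational(4, 9), Pow(2217, Rational(1, 2))) ≈ 20.927)
Add(V, Y) = Add(Mul(Rational(4, 9), Pow(2217, Rational(1, 2))), 33) = Add(33, Mul(Rational(4, 9), Pow(2217, Rational(1, 2))))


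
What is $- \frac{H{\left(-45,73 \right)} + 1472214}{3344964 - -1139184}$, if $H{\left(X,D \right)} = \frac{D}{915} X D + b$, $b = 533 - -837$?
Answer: $- \frac{89872637}{273533028} \approx -0.32856$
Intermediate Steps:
$b = 1370$ ($b = 533 + 837 = 1370$)
$H{\left(X,D \right)} = 1370 + \frac{X D^{2}}{915}$ ($H{\left(X,D \right)} = \frac{D}{915} X D + 1370 = \frac{D X}{915} D + 1370 = \frac{X D^{2}}{915} + 1370 = 1370 + \frac{X D^{2}}{915}$)
$- \frac{H{\left(-45,73 \right)} + 1472214}{3344964 - -1139184} = - \frac{\left(1370 + \frac{1}{915} \left(-45\right) 73^{2}\right) + 1472214}{3344964 - -1139184} = - \frac{\left(1370 + \frac{1}{915} \left(-45\right) 5329\right) + 1472214}{3344964 + 1139184} = - \frac{\left(1370 - \frac{15987}{61}\right) + 1472214}{4484148} = - \frac{\frac{67583}{61} + 1472214}{4484148} = - \frac{89872637}{61 \cdot 4484148} = \left(-1\right) \frac{89872637}{273533028} = - \frac{89872637}{273533028}$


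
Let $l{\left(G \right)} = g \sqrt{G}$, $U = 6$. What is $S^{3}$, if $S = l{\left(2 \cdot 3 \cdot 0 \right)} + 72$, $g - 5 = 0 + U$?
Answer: $373248$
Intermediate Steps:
$g = 11$ ($g = 5 + \left(0 + 6\right) = 5 + 6 = 11$)
$l{\left(G \right)} = 11 \sqrt{G}$
$S = 72$ ($S = 11 \sqrt{2 \cdot 3 \cdot 0} + 72 = 11 \sqrt{6 \cdot 0} + 72 = 11 \sqrt{0} + 72 = 11 \cdot 0 + 72 = 0 + 72 = 72$)
$S^{3} = 72^{3} = 373248$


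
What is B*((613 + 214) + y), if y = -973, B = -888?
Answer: 129648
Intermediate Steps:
B*((613 + 214) + y) = -888*((613 + 214) - 973) = -888*(827 - 973) = -888*(-146) = 129648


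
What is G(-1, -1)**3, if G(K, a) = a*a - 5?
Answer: -64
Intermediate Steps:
G(K, a) = -5 + a**2 (G(K, a) = a**2 - 5 = -5 + a**2)
G(-1, -1)**3 = (-5 + (-1)**2)**3 = (-5 + 1)**3 = (-4)**3 = -64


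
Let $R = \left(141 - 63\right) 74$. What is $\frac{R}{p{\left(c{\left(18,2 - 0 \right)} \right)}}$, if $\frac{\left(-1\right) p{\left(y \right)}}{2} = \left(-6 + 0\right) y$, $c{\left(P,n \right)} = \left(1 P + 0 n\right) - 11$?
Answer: $\frac{481}{7} \approx 68.714$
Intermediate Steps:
$R = 5772$ ($R = 78 \cdot 74 = 5772$)
$c{\left(P,n \right)} = -11 + P$ ($c{\left(P,n \right)} = \left(P + 0\right) - 11 = P - 11 = -11 + P$)
$p{\left(y \right)} = 12 y$ ($p{\left(y \right)} = - 2 \left(-6 + 0\right) y = - 2 \left(- 6 y\right) = 12 y$)
$\frac{R}{p{\left(c{\left(18,2 - 0 \right)} \right)}} = \frac{5772}{12 \left(-11 + 18\right)} = \frac{5772}{12 \cdot 7} = \frac{5772}{84} = 5772 \cdot \frac{1}{84} = \frac{481}{7}$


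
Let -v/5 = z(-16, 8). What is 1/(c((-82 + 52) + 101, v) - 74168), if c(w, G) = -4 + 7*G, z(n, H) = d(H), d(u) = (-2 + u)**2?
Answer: -1/75432 ≈ -1.3257e-5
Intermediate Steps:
z(n, H) = (-2 + H)**2
v = -180 (v = -5*(-2 + 8)**2 = -5*6**2 = -5*36 = -180)
1/(c((-82 + 52) + 101, v) - 74168) = 1/((-4 + 7*(-180)) - 74168) = 1/((-4 - 1260) - 74168) = 1/(-1264 - 74168) = 1/(-75432) = -1/75432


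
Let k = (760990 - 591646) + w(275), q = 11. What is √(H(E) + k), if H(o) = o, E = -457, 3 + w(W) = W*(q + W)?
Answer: √247534 ≈ 497.53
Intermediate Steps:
w(W) = -3 + W*(11 + W)
k = 247991 (k = (760990 - 591646) + (-3 + 275² + 11*275) = 169344 + (-3 + 75625 + 3025) = 169344 + 78647 = 247991)
√(H(E) + k) = √(-457 + 247991) = √247534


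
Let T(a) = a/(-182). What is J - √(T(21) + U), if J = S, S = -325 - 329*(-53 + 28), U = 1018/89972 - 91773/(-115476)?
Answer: 7900 - √21874134526024686269/5627703614 ≈ 7899.2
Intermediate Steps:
U = 697879577/865800556 (U = 1018*(1/89972) - 91773*(-1/115476) = 509/44986 + 30591/38492 = 697879577/865800556 ≈ 0.80605)
T(a) = -a/182 (T(a) = a*(-1/182) = -a/182)
S = 7900 (S = -325 - 329*(-25) = -325 + 8225 = 7900)
J = 7900
J - √(T(21) + U) = 7900 - √(-1/182*21 + 697879577/865800556) = 7900 - √(-3/26 + 697879577/865800556) = 7900 - √(7773733667/11255407228) = 7900 - √21874134526024686269/5627703614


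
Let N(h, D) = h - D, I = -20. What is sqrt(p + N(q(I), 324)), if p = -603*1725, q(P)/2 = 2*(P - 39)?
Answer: I*sqrt(1040735) ≈ 1020.2*I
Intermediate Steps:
q(P) = -156 + 4*P (q(P) = 2*(2*(P - 39)) = 2*(2*(-39 + P)) = 2*(-78 + 2*P) = -156 + 4*P)
p = -1040175
sqrt(p + N(q(I), 324)) = sqrt(-1040175 + ((-156 + 4*(-20)) - 1*324)) = sqrt(-1040175 + ((-156 - 80) - 324)) = sqrt(-1040175 + (-236 - 324)) = sqrt(-1040175 - 560) = sqrt(-1040735) = I*sqrt(1040735)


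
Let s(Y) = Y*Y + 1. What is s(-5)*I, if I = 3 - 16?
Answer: -338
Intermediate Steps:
s(Y) = 1 + Y**2 (s(Y) = Y**2 + 1 = 1 + Y**2)
I = -13
s(-5)*I = (1 + (-5)**2)*(-13) = (1 + 25)*(-13) = 26*(-13) = -338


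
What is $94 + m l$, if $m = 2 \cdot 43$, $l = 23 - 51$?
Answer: $-2314$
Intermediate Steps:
$l = -28$ ($l = 23 - 51 = -28$)
$m = 86$
$94 + m l = 94 + 86 \left(-28\right) = 94 - 2408 = -2314$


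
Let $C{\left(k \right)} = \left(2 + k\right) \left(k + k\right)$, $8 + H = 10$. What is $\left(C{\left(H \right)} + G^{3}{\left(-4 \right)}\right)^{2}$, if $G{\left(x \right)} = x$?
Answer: $2304$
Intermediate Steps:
$H = 2$ ($H = -8 + 10 = 2$)
$C{\left(k \right)} = 2 k \left(2 + k\right)$ ($C{\left(k \right)} = \left(2 + k\right) 2 k = 2 k \left(2 + k\right)$)
$\left(C{\left(H \right)} + G^{3}{\left(-4 \right)}\right)^{2} = \left(2 \cdot 2 \left(2 + 2\right) + \left(-4\right)^{3}\right)^{2} = \left(2 \cdot 2 \cdot 4 - 64\right)^{2} = \left(16 - 64\right)^{2} = \left(-48\right)^{2} = 2304$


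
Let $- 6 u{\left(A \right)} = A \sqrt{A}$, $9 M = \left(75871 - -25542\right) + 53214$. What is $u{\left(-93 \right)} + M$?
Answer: $\frac{154627}{9} + \frac{31 i \sqrt{93}}{2} \approx 17181.0 + 149.48 i$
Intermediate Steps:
$M = \frac{154627}{9}$ ($M = \frac{\left(75871 - -25542\right) + 53214}{9} = \frac{\left(75871 + \left(-20367 + 45909\right)\right) + 53214}{9} = \frac{\left(75871 + 25542\right) + 53214}{9} = \frac{101413 + 53214}{9} = \frac{1}{9} \cdot 154627 = \frac{154627}{9} \approx 17181.0$)
$u{\left(A \right)} = - \frac{A^{\frac{3}{2}}}{6}$ ($u{\left(A \right)} = - \frac{A \sqrt{A}}{6} = - \frac{A^{\frac{3}{2}}}{6}$)
$u{\left(-93 \right)} + M = - \frac{\left(-93\right)^{\frac{3}{2}}}{6} + \frac{154627}{9} = - \frac{\left(-93\right) i \sqrt{93}}{6} + \frac{154627}{9} = \frac{31 i \sqrt{93}}{2} + \frac{154627}{9} = \frac{154627}{9} + \frac{31 i \sqrt{93}}{2}$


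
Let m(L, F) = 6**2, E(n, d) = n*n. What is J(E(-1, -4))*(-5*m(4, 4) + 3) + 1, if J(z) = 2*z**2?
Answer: -353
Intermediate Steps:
E(n, d) = n**2
m(L, F) = 36
J(E(-1, -4))*(-5*m(4, 4) + 3) + 1 = (2*((-1)**2)**2)*(-5*36 + 3) + 1 = (2*1**2)*(-180 + 3) + 1 = (2*1)*(-177) + 1 = 2*(-177) + 1 = -354 + 1 = -353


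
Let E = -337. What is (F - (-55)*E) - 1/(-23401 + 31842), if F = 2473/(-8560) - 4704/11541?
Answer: -5152271778076071/277964831120 ≈ -18536.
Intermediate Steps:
F = -22935711/32930320 (F = 2473*(-1/8560) - 4704*1/11541 = -2473/8560 - 1568/3847 = -22935711/32930320 ≈ -0.69649)
(F - (-55)*E) - 1/(-23401 + 31842) = (-22935711/32930320 - (-55)*(-337)) - 1/(-23401 + 31842) = (-22935711/32930320 - 1*18535) - 1/8441 = (-22935711/32930320 - 18535) - 1*1/8441 = -610386416911/32930320 - 1/8441 = -5152271778076071/277964831120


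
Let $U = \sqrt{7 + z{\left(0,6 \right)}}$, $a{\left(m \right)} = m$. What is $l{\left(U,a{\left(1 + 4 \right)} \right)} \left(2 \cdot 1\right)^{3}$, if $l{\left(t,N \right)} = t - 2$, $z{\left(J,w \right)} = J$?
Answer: $-16 + 8 \sqrt{7} \approx 5.166$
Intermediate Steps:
$U = \sqrt{7}$ ($U = \sqrt{7 + 0} = \sqrt{7} \approx 2.6458$)
$l{\left(t,N \right)} = -2 + t$
$l{\left(U,a{\left(1 + 4 \right)} \right)} \left(2 \cdot 1\right)^{3} = \left(-2 + \sqrt{7}\right) \left(2 \cdot 1\right)^{3} = \left(-2 + \sqrt{7}\right) 2^{3} = \left(-2 + \sqrt{7}\right) 8 = -16 + 8 \sqrt{7}$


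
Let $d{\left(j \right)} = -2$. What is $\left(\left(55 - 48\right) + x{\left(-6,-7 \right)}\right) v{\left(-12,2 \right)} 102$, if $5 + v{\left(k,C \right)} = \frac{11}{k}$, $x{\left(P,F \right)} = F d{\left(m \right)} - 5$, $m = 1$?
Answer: $-9656$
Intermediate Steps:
$x{\left(P,F \right)} = -5 - 2 F$ ($x{\left(P,F \right)} = F \left(-2\right) - 5 = - 2 F - 5 = -5 - 2 F$)
$v{\left(k,C \right)} = -5 + \frac{11}{k}$
$\left(\left(55 - 48\right) + x{\left(-6,-7 \right)}\right) v{\left(-12,2 \right)} 102 = \left(\left(55 - 48\right) - -9\right) \left(-5 + \frac{11}{-12}\right) 102 = \left(7 + \left(-5 + 14\right)\right) \left(-5 + 11 \left(- \frac{1}{12}\right)\right) 102 = \left(7 + 9\right) \left(-5 - \frac{11}{12}\right) 102 = 16 \left(- \frac{71}{12}\right) 102 = \left(- \frac{284}{3}\right) 102 = -9656$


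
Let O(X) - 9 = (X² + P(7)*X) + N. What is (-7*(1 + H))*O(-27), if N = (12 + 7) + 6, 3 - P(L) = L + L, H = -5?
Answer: 29680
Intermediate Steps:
P(L) = 3 - 2*L (P(L) = 3 - (L + L) = 3 - 2*L)
N = 25 (N = 19 + 6 = 25)
O(X) = 34 + X² - 11*X (O(X) = 9 + ((X² + (3 - 2*7)*X) + 25) = 9 + ((X² + (3 - 14)*X) + 25) = 9 + ((X² - 11*X) + 25) = 9 + (25 + X² - 11*X) = 34 + X² - 11*X)
(-7*(1 + H))*O(-27) = (-7*(1 - 5))*(34 + (-27)² - 11*(-27)) = (-7*(-4))*(34 + 729 + 297) = 28*1060 = 29680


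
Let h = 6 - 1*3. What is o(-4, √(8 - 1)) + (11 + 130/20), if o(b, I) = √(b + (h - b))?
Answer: 35/2 + √3 ≈ 19.232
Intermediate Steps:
h = 3 (h = 6 - 3 = 3)
o(b, I) = √3 (o(b, I) = √(b + (3 - b)) = √3)
o(-4, √(8 - 1)) + (11 + 130/20) = √3 + (11 + 130/20) = √3 + (11 + 130*(1/20)) = √3 + (11 + 13/2) = √3 + 35/2 = 35/2 + √3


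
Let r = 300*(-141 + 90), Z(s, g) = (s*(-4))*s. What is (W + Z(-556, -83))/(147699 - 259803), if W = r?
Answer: 312961/28026 ≈ 11.167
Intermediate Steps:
Z(s, g) = -4*s**2 (Z(s, g) = (-4*s)*s = -4*s**2)
r = -15300 (r = 300*(-51) = -15300)
W = -15300
(W + Z(-556, -83))/(147699 - 259803) = (-15300 - 4*(-556)**2)/(147699 - 259803) = (-15300 - 4*309136)/(-112104) = (-15300 - 1236544)*(-1/112104) = -1251844*(-1/112104) = 312961/28026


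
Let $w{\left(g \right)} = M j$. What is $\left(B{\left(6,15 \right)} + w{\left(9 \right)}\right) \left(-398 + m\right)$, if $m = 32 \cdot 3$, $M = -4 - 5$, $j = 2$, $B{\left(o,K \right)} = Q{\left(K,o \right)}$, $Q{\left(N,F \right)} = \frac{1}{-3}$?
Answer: $\frac{16610}{3} \approx 5536.7$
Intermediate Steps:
$Q{\left(N,F \right)} = - \frac{1}{3}$
$B{\left(o,K \right)} = - \frac{1}{3}$
$M = -9$
$m = 96$
$w{\left(g \right)} = -18$ ($w{\left(g \right)} = \left(-9\right) 2 = -18$)
$\left(B{\left(6,15 \right)} + w{\left(9 \right)}\right) \left(-398 + m\right) = \left(- \frac{1}{3} - 18\right) \left(-398 + 96\right) = \left(- \frac{55}{3}\right) \left(-302\right) = \frac{16610}{3}$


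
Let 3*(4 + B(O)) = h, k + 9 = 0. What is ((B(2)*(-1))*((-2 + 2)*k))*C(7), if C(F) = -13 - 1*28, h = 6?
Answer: 0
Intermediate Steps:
k = -9 (k = -9 + 0 = -9)
B(O) = -2 (B(O) = -4 + (1/3)*6 = -4 + 2 = -2)
C(F) = -41 (C(F) = -13 - 28 = -41)
((B(2)*(-1))*((-2 + 2)*k))*C(7) = ((-2*(-1))*((-2 + 2)*(-9)))*(-41) = (2*(0*(-9)))*(-41) = (2*0)*(-41) = 0*(-41) = 0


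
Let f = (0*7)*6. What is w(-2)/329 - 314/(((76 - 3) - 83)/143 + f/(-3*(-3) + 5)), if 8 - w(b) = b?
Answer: 7386429/1645 ≈ 4490.2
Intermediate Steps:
w(b) = 8 - b
f = 0 (f = 0*6 = 0)
w(-2)/329 - 314/(((76 - 3) - 83)/143 + f/(-3*(-3) + 5)) = (8 - 1*(-2))/329 - 314/(((76 - 3) - 83)/143 + 0/(-3*(-3) + 5)) = (8 + 2)*(1/329) - 314/((73 - 83)*(1/143) + 0/(9 + 5)) = 10*(1/329) - 314/(-10*1/143 + 0/14) = 10/329 - 314/(-10/143 + 0*(1/14)) = 10/329 - 314/(-10/143 + 0) = 10/329 - 314/(-10/143) = 10/329 - 314*(-143/10) = 10/329 + 22451/5 = 7386429/1645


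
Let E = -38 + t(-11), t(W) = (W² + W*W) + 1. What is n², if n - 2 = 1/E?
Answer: 168921/42025 ≈ 4.0195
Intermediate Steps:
t(W) = 1 + 2*W² (t(W) = (W² + W²) + 1 = 2*W² + 1 = 1 + 2*W²)
E = 205 (E = -38 + (1 + 2*(-11)²) = -38 + (1 + 2*121) = -38 + (1 + 242) = -38 + 243 = 205)
n = 411/205 (n = 2 + 1/205 = 411/205 ≈ 2.0049)
n² = (411/205)² = 168921/42025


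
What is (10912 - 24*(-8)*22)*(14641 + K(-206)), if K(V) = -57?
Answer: 220743424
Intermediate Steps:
(10912 - 24*(-8)*22)*(14641 + K(-206)) = (10912 - 24*(-8)*22)*(14641 - 57) = (10912 + 192*22)*14584 = (10912 + 4224)*14584 = 15136*14584 = 220743424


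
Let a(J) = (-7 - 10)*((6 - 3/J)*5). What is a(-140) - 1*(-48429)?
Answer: 1341681/28 ≈ 47917.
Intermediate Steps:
a(J) = -510 + 255/J (a(J) = -17*(30 - 15/J) = -510 + 255/J)
a(-140) - 1*(-48429) = (-510 + 255/(-140)) - 1*(-48429) = (-510 + 255*(-1/140)) + 48429 = (-510 - 51/28) + 48429 = -14331/28 + 48429 = 1341681/28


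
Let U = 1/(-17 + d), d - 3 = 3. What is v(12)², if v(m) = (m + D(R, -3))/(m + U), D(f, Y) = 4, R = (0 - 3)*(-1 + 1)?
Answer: 30976/17161 ≈ 1.8050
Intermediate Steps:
d = 6 (d = 3 + 3 = 6)
R = 0 (R = -3*0 = 0)
U = -1/11 (U = 1/(-17 + 6) = 1/(-11) = -1/11 ≈ -0.090909)
v(m) = (4 + m)/(-1/11 + m) (v(m) = (m + 4)/(m - 1/11) = (4 + m)/(-1/11 + m))
v(12)² = (11*(4 + 12)/(-1 + 11*12))² = (11*16/(-1 + 132))² = (11*16/131)² = (11*(1/131)*16)² = (176/131)² = 30976/17161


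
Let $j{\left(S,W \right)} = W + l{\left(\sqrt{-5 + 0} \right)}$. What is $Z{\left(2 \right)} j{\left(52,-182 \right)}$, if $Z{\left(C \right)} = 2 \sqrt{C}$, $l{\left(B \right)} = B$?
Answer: $2 \sqrt{2} \left(-182 + i \sqrt{5}\right) \approx -514.77 + 6.3246 i$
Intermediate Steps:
$j{\left(S,W \right)} = W + i \sqrt{5}$ ($j{\left(S,W \right)} = W + \sqrt{-5 + 0} = W + \sqrt{-5} = W + i \sqrt{5}$)
$Z{\left(2 \right)} j{\left(52,-182 \right)} = 2 \sqrt{2} \left(-182 + i \sqrt{5}\right)$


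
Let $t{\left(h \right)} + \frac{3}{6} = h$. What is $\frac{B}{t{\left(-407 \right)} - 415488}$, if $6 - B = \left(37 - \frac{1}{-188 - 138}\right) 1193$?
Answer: $\frac{14389203}{135581933} \approx 0.10613$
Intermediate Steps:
$t{\left(h \right)} = - \frac{1}{2} + h$
$B = - \frac{14389203}{326}$ ($B = 6 - \left(37 - \frac{1}{-188 - 138}\right) 1193 = 6 - \left(37 - \frac{1}{-326}\right) 1193 = 6 - \left(37 - - \frac{1}{326}\right) 1193 = 6 - \left(37 + \frac{1}{326}\right) 1193 = 6 - \frac{12063}{326} \cdot 1193 = 6 - \frac{14391159}{326} = - \frac{14389203}{326} \approx -44139.0$)
$\frac{B}{t{\left(-407 \right)} - 415488} = - \frac{14389203}{326 \left(\left(- \frac{1}{2} - 407\right) - 415488\right)} = - \frac{14389203}{326 \left(- \frac{815}{2} - 415488\right)} = - \frac{14389203}{326 \left(- \frac{831791}{2}\right)} = \left(- \frac{14389203}{326}\right) \left(- \frac{2}{831791}\right) = \frac{14389203}{135581933}$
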